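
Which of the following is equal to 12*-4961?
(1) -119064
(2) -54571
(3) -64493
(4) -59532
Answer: 4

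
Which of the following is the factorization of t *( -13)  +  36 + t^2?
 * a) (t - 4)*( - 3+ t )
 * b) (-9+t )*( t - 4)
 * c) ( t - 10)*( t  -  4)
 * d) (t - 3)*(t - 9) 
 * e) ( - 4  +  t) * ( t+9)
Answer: b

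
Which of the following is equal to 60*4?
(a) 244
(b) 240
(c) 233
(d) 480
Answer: b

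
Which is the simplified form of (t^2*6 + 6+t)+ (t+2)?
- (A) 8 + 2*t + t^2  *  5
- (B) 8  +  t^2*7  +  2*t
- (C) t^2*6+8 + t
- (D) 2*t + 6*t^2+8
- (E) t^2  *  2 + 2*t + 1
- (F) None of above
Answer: D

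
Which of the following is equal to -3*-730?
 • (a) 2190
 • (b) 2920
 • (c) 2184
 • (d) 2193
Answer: a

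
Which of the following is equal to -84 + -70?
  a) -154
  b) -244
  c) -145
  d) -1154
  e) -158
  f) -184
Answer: a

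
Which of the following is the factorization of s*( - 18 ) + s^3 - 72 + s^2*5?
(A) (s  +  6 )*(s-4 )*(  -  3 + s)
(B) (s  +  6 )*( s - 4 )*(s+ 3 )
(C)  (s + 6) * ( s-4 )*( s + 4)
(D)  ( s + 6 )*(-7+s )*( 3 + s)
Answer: B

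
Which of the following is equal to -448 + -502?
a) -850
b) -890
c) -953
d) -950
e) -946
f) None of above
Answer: d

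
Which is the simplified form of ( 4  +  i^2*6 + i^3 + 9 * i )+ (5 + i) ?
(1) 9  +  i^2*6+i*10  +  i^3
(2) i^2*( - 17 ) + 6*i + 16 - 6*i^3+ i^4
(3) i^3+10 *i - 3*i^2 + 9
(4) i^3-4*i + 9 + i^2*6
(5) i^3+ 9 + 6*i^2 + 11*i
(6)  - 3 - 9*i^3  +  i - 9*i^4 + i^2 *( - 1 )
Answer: 1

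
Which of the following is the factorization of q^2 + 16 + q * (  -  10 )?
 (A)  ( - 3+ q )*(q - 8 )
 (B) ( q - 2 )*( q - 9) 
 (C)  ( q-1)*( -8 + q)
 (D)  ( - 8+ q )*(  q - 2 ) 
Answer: D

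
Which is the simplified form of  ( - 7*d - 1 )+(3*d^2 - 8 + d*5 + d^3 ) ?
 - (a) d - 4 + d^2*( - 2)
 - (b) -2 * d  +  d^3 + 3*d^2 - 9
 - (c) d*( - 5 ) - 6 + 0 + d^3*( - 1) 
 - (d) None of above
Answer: b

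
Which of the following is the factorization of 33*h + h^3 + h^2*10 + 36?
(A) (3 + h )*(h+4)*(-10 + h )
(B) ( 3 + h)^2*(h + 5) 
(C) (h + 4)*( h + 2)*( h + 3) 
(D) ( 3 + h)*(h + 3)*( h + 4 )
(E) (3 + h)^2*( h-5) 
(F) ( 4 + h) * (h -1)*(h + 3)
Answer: D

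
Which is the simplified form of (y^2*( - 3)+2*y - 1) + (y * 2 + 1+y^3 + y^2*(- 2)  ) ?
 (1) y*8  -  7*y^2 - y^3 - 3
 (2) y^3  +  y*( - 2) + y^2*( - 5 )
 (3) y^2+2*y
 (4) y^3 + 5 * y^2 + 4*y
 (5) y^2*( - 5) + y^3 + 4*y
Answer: 5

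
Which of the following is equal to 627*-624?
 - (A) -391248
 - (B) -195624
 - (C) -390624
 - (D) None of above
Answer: A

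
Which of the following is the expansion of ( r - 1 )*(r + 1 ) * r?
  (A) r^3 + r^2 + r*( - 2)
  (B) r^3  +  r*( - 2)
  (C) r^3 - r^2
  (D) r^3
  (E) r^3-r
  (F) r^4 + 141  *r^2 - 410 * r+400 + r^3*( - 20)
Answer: E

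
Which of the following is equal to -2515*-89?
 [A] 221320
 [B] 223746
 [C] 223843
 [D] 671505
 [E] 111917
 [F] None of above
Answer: F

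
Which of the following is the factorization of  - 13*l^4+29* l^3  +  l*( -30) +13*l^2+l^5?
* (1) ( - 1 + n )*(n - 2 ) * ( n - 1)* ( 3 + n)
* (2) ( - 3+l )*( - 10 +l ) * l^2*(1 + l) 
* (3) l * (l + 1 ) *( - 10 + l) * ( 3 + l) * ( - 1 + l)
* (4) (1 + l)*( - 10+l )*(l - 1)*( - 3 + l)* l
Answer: 4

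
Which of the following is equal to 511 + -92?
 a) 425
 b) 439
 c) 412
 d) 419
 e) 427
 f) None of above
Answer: d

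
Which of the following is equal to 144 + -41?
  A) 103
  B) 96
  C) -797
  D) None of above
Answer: A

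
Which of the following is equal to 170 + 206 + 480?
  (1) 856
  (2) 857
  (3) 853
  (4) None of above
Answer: 1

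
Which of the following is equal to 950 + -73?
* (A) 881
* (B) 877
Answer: B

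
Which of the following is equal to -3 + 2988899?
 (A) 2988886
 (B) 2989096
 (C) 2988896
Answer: C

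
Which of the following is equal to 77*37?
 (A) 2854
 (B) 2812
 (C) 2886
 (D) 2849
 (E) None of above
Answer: D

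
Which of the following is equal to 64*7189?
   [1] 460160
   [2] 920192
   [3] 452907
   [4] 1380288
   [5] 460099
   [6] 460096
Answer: 6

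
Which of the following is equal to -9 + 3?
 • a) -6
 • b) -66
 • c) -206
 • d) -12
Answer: a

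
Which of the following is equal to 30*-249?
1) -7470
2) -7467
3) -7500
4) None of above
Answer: 1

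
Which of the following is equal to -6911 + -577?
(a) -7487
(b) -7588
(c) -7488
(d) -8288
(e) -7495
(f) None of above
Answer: c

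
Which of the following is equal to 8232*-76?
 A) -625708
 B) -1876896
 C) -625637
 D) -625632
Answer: D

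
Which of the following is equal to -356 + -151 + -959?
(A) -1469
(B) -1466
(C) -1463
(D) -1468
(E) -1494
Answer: B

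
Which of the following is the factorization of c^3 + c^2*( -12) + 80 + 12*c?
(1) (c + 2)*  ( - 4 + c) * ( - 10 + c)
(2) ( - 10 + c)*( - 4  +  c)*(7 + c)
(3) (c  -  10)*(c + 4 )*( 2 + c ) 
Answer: 1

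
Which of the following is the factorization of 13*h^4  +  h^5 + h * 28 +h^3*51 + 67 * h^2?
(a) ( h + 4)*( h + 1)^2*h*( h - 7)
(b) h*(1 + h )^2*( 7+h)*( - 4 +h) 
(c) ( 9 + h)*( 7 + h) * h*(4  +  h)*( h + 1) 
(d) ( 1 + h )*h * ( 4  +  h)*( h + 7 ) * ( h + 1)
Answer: d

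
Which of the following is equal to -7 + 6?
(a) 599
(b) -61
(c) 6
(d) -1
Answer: d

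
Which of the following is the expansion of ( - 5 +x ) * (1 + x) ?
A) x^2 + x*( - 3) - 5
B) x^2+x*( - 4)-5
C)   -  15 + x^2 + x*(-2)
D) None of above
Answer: B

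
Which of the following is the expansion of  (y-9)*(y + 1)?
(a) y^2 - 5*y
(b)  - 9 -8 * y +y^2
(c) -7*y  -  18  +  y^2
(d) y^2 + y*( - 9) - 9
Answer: b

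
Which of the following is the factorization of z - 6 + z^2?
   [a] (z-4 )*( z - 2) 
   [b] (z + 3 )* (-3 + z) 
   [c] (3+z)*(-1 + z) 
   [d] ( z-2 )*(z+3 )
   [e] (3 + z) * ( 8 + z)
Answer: d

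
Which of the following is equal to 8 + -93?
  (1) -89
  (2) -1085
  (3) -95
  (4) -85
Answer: 4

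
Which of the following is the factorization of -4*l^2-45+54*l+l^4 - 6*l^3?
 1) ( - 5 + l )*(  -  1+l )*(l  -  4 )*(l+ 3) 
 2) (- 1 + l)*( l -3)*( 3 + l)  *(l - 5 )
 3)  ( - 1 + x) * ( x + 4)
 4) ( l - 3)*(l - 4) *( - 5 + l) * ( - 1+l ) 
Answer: 2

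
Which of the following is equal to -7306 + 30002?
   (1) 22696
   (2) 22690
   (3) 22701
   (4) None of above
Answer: 1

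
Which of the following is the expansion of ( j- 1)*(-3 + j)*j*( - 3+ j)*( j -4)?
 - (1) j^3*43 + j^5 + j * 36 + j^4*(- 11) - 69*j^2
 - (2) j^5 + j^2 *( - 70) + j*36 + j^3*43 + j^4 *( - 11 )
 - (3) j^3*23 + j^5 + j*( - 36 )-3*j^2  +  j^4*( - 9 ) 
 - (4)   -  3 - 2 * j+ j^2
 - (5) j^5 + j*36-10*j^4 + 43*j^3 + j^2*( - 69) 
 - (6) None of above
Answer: 1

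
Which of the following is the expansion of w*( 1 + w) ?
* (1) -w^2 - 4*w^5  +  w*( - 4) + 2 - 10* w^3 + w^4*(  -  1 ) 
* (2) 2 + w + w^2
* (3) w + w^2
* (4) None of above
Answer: 3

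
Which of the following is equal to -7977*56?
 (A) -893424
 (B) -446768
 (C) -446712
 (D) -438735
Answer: C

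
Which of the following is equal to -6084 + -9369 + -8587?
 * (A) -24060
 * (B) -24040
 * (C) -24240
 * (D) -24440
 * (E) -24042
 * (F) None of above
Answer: B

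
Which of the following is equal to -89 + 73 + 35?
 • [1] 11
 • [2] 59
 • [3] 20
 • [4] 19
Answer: 4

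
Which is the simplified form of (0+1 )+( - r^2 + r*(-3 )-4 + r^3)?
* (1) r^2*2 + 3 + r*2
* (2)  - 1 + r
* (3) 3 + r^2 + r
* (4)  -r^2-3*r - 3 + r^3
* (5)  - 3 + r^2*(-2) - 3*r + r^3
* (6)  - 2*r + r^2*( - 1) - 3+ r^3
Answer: 4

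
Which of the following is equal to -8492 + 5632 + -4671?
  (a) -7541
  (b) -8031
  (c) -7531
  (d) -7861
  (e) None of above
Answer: c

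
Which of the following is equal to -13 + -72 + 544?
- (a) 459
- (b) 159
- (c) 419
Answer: a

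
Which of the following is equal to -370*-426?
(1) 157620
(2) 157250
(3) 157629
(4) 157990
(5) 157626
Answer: 1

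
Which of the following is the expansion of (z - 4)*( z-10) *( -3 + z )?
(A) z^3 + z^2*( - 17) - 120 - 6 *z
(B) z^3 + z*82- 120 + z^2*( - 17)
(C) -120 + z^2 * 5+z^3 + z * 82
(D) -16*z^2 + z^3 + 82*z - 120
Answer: B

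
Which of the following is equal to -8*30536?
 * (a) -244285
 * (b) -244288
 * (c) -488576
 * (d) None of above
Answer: b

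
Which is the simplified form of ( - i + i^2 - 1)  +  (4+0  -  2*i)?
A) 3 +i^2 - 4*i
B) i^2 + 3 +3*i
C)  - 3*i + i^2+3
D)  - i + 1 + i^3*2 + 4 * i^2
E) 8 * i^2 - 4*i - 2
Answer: C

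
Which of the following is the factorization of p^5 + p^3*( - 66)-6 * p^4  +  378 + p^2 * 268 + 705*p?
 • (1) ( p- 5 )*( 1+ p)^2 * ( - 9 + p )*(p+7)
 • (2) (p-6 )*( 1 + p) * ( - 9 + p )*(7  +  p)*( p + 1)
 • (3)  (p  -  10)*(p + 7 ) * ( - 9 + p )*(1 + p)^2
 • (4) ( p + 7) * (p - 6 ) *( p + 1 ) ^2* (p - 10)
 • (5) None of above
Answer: 2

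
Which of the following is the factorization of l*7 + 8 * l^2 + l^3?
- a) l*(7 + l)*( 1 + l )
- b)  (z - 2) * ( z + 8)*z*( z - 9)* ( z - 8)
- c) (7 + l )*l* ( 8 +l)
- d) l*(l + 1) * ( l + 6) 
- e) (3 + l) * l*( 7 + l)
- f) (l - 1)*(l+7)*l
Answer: a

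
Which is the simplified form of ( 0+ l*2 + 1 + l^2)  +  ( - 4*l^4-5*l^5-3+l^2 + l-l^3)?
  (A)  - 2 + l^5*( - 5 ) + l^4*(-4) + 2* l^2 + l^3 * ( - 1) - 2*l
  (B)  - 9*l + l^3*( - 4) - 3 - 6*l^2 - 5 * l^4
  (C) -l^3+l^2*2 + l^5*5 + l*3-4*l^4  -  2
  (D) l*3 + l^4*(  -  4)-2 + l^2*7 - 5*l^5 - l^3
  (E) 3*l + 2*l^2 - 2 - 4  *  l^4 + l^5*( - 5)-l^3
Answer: E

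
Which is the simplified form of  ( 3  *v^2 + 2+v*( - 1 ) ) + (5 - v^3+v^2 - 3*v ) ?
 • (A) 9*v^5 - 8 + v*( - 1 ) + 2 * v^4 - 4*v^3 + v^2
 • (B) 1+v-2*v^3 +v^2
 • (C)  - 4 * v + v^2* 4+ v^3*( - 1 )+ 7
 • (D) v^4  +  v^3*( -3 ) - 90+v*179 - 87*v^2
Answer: C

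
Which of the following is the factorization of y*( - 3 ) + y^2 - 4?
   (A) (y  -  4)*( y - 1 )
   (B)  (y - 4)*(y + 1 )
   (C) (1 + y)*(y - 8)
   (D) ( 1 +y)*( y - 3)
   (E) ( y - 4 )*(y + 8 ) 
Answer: B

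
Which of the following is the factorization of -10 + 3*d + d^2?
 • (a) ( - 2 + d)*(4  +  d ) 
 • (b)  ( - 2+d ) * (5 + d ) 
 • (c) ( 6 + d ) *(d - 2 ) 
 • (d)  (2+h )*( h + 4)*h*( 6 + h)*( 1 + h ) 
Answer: b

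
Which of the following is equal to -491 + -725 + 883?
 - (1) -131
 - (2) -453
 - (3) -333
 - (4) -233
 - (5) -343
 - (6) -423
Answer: 3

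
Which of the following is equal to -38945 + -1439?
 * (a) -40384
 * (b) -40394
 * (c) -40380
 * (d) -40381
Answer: a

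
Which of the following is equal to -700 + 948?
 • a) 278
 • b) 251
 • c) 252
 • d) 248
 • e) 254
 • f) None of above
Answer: d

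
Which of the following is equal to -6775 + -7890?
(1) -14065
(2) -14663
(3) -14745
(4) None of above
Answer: 4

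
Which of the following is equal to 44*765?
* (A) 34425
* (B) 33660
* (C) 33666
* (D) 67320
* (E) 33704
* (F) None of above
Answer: B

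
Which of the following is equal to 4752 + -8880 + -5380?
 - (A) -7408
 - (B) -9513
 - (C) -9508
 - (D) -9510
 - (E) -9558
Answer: C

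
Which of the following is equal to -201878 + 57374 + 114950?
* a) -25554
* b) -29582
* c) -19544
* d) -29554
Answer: d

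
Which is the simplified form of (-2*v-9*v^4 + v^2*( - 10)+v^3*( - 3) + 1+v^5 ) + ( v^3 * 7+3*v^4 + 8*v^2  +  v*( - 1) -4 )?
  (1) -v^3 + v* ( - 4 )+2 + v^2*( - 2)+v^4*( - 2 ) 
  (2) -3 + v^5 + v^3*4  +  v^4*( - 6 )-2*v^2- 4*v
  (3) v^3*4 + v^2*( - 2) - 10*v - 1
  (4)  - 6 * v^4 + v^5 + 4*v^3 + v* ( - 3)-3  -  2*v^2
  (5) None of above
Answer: 4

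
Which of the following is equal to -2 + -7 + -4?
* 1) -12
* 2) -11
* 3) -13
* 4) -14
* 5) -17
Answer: 3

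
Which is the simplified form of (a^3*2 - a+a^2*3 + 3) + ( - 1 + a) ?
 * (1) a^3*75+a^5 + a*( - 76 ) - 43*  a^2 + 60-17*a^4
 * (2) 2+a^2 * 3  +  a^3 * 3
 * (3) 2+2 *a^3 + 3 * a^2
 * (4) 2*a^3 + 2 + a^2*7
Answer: 3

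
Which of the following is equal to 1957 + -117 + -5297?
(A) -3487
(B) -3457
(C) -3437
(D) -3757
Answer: B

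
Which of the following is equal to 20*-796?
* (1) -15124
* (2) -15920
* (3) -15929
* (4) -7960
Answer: 2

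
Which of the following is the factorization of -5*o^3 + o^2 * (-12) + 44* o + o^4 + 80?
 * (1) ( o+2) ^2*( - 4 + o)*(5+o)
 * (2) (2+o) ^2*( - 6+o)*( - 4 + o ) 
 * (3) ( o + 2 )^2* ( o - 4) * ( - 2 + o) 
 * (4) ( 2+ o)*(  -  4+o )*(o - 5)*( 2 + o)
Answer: 4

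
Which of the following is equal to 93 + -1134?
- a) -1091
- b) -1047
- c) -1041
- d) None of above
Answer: c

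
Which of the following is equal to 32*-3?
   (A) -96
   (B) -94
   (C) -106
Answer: A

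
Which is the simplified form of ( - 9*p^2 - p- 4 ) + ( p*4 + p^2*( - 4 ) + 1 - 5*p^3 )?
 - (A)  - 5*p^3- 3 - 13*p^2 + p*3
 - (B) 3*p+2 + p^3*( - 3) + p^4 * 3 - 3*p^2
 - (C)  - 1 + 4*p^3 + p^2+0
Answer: A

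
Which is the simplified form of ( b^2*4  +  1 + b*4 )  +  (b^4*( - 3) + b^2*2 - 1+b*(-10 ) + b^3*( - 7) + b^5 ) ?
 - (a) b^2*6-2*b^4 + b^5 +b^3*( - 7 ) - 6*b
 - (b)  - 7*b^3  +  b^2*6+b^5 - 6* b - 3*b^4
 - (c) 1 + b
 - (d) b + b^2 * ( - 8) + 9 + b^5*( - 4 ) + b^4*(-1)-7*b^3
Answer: b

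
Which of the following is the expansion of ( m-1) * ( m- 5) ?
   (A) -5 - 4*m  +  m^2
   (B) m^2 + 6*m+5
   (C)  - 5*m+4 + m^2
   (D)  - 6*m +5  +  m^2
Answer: D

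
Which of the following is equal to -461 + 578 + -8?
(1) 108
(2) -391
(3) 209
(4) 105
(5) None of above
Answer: 5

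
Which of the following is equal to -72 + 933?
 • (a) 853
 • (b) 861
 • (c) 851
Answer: b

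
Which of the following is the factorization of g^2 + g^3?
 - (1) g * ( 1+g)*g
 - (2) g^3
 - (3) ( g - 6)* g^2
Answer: 1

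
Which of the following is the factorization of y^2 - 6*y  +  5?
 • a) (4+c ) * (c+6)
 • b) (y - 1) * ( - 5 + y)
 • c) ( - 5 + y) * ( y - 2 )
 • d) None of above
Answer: b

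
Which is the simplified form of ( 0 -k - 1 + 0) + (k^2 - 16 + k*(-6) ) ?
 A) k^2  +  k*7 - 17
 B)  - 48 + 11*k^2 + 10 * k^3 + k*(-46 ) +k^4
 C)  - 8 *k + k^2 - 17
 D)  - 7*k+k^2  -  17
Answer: D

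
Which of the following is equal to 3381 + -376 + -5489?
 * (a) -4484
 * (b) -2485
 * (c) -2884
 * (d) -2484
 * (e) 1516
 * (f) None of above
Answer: d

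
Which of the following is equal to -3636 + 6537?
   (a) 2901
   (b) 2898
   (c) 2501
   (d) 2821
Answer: a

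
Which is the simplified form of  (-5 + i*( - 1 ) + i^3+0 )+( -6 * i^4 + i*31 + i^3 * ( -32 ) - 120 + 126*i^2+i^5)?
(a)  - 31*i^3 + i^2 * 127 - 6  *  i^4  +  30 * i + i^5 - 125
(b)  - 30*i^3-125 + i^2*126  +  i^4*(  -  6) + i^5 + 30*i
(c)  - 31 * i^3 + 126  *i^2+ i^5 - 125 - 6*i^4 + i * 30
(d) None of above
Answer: c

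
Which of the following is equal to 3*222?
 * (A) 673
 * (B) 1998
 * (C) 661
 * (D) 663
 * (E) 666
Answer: E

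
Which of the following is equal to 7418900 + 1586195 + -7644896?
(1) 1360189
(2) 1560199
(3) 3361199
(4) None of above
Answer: 4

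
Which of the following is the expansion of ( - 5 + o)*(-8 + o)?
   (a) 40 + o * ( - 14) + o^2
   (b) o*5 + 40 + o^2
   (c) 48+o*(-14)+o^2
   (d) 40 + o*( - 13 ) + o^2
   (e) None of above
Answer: d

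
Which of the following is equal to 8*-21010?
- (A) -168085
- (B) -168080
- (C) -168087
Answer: B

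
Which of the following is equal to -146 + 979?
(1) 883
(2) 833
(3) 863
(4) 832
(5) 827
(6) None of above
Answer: 2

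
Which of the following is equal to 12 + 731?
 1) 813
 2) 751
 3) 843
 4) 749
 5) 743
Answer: 5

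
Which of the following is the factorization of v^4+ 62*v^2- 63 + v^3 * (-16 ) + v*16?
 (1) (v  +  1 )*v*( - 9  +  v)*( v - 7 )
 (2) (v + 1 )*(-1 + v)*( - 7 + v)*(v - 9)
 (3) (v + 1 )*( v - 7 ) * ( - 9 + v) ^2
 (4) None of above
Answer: 2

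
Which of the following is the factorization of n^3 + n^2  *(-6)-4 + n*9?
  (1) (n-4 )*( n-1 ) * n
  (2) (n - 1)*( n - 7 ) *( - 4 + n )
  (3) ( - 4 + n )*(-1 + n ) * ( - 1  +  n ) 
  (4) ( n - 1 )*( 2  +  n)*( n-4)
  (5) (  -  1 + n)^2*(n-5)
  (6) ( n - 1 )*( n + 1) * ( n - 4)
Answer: 3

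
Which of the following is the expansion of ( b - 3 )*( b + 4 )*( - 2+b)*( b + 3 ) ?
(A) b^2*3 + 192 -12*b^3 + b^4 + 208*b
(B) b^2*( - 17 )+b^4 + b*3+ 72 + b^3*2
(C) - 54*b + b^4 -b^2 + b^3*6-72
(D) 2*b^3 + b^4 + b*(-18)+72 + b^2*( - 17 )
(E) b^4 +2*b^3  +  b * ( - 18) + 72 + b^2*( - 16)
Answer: D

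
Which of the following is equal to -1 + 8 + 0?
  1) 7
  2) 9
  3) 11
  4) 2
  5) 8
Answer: 1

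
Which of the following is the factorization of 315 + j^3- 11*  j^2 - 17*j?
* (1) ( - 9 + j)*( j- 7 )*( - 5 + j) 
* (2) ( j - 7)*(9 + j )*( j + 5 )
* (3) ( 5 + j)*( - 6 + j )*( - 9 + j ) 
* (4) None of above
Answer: 4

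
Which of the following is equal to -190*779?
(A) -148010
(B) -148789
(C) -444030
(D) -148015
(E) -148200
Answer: A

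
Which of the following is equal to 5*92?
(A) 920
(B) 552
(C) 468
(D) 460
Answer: D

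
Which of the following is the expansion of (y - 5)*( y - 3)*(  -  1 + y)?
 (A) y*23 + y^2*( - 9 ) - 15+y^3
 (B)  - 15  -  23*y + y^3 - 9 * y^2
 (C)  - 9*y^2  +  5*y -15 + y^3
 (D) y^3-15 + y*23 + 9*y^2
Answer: A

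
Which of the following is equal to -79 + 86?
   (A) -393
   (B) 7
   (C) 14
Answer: B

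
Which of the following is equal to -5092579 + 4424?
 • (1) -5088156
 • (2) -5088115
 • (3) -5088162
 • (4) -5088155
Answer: 4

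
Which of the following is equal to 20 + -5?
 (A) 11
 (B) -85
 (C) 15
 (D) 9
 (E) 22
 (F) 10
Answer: C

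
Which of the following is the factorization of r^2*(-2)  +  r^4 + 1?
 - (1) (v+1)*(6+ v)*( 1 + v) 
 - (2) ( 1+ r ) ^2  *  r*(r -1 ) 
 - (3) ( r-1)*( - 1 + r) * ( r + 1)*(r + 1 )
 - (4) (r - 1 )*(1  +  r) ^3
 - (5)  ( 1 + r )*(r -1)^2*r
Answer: 3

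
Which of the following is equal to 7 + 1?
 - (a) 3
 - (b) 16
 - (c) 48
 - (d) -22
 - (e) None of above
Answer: e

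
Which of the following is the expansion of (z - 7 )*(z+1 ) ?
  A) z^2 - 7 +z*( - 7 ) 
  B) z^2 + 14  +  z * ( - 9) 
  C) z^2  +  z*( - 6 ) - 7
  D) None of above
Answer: C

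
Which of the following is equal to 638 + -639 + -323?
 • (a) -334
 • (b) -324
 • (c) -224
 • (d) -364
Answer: b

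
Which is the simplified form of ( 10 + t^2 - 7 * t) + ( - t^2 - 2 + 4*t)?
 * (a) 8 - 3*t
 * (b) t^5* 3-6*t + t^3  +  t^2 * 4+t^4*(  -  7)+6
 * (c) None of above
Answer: a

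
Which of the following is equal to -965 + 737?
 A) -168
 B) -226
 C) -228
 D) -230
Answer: C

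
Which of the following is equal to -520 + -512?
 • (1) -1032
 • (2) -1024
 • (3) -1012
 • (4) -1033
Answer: 1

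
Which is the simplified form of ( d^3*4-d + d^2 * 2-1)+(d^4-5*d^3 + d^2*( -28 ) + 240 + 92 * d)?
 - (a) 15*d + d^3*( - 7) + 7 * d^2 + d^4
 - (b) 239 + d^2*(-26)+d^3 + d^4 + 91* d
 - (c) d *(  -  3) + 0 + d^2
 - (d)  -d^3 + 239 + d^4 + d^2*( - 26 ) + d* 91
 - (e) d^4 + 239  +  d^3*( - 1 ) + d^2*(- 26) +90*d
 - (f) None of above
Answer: d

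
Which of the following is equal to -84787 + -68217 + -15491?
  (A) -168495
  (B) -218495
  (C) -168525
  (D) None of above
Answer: A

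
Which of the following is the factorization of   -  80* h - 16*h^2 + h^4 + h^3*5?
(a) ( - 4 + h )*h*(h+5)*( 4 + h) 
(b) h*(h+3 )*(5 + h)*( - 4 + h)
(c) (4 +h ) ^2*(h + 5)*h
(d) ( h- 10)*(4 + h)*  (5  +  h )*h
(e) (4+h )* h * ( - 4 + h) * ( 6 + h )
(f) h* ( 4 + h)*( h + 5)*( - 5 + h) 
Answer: a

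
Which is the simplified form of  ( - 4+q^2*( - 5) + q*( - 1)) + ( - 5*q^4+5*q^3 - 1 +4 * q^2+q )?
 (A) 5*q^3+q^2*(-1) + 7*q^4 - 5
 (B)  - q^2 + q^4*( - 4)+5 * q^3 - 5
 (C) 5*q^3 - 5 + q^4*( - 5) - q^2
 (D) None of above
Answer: C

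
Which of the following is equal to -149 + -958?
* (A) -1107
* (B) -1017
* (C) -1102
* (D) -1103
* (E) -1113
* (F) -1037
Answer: A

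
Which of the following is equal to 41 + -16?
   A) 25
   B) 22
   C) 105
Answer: A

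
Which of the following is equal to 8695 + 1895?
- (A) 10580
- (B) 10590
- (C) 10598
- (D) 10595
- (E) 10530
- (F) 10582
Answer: B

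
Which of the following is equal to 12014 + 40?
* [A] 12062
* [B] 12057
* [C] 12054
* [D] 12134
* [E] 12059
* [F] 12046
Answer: C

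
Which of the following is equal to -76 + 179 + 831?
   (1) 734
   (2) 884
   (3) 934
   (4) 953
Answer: 3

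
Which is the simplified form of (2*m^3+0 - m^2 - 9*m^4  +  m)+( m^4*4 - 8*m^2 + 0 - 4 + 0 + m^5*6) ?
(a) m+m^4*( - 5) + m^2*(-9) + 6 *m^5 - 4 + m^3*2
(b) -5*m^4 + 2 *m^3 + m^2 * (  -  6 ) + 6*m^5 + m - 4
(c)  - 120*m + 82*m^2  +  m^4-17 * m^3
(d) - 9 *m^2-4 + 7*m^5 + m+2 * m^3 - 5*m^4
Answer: a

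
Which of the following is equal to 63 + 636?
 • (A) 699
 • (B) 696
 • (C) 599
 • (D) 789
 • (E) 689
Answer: A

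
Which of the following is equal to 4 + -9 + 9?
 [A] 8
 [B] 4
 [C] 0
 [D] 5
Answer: B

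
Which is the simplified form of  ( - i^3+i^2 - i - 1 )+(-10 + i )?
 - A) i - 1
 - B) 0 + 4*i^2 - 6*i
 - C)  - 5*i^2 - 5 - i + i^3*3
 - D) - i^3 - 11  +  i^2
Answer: D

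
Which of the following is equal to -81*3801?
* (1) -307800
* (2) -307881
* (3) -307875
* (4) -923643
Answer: 2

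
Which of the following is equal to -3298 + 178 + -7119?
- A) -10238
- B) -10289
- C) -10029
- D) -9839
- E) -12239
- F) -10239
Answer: F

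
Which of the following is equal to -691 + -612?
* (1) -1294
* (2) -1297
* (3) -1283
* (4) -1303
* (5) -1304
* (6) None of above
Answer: 4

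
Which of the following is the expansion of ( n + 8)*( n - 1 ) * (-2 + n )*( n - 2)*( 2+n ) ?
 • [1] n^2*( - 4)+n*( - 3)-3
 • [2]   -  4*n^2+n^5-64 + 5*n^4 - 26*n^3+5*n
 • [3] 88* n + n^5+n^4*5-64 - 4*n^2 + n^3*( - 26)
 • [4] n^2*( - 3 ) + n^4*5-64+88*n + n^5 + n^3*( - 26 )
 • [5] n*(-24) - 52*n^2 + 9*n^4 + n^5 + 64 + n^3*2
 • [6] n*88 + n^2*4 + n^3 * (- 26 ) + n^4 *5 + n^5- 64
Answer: 3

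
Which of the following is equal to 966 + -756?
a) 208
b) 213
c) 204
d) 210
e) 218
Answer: d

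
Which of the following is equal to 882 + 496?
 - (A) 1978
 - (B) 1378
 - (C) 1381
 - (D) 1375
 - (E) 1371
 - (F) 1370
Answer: B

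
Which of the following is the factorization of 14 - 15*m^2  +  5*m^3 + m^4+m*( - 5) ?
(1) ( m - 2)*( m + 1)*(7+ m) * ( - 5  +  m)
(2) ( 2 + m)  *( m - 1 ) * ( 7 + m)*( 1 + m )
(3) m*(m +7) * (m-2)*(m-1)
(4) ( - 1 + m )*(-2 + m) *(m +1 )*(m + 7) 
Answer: 4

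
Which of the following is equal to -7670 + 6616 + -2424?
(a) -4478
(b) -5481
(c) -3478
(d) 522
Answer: c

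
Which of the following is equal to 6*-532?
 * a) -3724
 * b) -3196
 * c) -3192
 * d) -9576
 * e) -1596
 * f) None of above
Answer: c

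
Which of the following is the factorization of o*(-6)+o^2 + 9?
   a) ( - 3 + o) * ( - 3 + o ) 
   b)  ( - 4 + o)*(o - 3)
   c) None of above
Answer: a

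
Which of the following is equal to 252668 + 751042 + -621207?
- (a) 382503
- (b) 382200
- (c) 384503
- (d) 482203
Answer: a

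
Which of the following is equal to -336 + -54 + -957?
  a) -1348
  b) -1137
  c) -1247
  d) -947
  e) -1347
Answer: e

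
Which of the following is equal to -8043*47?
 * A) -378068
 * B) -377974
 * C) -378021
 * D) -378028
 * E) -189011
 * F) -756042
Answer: C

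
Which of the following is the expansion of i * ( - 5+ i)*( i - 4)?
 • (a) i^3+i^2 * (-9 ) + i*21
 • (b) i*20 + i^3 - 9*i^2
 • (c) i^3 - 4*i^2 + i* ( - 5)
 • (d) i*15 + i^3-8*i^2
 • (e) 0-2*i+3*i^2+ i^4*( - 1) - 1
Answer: b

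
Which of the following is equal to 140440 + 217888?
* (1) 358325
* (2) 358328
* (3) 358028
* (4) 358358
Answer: 2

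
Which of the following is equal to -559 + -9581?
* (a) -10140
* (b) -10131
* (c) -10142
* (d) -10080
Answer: a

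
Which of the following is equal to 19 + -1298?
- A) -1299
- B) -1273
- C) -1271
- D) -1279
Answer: D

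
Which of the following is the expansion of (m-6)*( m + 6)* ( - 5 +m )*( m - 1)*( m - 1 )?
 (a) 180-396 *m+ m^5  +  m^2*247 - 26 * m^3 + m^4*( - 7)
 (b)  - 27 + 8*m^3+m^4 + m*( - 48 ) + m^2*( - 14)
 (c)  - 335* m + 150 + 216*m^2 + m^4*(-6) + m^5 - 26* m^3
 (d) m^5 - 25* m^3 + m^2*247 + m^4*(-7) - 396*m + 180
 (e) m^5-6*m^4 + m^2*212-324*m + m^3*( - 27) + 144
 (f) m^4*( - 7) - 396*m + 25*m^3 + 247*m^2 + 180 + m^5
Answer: d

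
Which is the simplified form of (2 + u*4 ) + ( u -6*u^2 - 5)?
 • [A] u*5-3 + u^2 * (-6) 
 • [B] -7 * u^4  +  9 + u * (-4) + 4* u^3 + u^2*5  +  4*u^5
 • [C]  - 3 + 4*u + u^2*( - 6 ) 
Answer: A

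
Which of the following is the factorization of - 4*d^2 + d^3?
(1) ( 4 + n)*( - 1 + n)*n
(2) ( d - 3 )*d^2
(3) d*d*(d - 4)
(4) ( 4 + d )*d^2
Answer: 3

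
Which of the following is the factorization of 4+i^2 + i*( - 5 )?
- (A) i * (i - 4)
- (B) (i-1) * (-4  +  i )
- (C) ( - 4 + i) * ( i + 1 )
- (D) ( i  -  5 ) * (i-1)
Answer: B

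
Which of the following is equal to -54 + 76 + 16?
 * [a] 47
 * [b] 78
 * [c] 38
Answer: c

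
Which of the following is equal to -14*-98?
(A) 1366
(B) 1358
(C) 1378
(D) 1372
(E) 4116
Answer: D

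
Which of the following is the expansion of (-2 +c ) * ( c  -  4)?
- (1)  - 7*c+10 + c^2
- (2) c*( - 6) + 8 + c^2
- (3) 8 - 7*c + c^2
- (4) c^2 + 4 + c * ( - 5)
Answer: 2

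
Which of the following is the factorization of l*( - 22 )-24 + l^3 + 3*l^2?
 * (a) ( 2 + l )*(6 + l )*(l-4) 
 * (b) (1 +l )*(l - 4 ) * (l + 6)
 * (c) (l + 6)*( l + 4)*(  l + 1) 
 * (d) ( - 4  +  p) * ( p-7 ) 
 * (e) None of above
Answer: b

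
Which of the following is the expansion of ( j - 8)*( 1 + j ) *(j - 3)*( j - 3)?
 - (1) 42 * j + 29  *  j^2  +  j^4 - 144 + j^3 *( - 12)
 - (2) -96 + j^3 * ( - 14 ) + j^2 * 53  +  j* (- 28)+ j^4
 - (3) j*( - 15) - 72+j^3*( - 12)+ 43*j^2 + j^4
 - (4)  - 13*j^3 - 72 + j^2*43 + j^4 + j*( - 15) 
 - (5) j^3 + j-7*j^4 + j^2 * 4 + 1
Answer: 4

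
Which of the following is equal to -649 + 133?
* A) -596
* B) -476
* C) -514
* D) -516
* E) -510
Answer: D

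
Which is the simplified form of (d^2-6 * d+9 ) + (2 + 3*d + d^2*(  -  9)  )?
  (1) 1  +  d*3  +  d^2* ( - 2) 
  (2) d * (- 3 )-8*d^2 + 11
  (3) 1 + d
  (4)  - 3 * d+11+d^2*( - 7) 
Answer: 2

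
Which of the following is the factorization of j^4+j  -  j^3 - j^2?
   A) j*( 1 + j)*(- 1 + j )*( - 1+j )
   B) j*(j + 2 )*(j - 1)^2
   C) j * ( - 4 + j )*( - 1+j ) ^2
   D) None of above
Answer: A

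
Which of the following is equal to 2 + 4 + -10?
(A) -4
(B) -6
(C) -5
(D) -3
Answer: A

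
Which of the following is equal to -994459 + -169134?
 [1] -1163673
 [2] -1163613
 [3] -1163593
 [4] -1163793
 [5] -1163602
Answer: 3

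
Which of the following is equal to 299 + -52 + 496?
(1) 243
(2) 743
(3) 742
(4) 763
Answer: 2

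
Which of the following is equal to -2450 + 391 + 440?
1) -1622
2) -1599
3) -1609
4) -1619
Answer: 4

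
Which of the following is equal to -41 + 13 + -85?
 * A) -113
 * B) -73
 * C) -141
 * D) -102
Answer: A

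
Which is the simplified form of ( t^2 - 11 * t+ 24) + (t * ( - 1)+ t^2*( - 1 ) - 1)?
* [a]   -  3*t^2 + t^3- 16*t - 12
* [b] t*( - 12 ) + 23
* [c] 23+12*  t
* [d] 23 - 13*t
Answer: b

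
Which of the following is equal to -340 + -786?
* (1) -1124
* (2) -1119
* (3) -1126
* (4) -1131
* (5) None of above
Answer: 3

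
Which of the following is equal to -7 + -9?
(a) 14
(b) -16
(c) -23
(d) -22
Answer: b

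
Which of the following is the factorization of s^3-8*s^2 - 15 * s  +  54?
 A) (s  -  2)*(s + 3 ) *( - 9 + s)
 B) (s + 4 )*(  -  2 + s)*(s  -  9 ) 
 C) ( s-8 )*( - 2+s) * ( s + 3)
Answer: A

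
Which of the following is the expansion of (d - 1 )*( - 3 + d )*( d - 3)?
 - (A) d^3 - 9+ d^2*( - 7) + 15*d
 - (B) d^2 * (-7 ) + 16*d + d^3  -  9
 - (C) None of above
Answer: A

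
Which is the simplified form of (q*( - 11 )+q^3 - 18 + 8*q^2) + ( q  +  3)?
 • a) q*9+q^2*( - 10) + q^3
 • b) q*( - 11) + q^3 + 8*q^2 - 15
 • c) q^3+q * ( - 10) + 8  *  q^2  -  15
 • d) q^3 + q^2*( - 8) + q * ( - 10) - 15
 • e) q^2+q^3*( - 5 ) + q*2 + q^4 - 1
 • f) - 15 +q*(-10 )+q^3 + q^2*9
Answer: c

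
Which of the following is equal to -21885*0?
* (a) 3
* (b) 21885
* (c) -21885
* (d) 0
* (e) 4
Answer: d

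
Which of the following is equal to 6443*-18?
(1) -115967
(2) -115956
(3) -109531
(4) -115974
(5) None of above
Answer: 4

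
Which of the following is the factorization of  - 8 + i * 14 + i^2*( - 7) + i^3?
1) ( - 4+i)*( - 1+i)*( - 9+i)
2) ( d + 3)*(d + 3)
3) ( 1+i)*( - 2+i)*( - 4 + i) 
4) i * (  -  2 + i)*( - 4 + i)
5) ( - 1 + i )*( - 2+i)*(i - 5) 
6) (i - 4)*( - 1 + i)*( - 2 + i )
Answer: 6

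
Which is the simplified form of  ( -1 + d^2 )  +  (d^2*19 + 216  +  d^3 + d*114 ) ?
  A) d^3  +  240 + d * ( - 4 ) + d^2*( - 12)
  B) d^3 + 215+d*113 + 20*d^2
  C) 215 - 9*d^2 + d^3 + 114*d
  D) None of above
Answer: D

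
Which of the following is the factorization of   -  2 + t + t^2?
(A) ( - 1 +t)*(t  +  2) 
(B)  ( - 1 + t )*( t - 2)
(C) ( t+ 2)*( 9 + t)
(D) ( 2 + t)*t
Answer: A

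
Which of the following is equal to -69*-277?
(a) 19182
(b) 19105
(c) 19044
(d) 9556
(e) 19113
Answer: e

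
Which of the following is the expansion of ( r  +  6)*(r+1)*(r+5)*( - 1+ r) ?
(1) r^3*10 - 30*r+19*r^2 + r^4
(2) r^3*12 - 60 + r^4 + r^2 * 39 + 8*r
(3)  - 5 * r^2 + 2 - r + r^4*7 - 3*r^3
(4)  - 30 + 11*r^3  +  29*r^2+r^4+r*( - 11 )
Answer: 4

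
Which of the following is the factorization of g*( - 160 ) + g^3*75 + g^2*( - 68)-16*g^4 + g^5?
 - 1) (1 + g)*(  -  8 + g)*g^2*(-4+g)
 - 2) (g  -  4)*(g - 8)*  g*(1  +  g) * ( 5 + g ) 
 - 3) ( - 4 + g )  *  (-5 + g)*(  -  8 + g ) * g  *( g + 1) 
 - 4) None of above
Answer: 3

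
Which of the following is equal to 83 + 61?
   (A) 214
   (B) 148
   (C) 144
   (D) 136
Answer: C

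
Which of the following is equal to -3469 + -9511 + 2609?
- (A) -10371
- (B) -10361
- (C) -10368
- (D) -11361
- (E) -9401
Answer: A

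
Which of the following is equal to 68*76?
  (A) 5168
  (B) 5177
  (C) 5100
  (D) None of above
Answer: A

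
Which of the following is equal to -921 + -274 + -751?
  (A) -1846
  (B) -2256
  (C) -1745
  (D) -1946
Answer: D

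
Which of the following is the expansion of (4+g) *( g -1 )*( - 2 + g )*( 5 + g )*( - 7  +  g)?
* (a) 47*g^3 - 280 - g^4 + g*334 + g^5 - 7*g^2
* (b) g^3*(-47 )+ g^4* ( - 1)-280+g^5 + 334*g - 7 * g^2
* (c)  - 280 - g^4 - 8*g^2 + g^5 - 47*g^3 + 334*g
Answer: b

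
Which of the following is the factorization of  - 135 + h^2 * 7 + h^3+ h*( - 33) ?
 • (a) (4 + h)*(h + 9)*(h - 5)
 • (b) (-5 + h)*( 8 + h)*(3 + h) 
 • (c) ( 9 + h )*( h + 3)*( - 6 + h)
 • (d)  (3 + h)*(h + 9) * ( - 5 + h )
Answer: d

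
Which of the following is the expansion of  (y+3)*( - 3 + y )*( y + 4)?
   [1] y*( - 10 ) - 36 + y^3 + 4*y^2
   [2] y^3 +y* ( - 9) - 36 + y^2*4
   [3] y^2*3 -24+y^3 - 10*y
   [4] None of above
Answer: 2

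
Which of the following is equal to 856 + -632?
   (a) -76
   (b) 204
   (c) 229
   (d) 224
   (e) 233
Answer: d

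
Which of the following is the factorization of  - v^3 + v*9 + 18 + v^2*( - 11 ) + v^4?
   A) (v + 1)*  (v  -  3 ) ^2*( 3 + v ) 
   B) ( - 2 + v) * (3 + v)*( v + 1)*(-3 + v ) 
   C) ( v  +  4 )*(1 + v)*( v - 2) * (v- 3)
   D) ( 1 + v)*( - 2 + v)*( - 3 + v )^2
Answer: B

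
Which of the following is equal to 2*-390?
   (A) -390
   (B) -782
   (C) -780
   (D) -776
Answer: C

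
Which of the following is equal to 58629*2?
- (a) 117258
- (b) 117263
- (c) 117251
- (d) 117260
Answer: a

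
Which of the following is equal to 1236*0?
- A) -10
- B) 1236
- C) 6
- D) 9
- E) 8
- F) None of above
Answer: F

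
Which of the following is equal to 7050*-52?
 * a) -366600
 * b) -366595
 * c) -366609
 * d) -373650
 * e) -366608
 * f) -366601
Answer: a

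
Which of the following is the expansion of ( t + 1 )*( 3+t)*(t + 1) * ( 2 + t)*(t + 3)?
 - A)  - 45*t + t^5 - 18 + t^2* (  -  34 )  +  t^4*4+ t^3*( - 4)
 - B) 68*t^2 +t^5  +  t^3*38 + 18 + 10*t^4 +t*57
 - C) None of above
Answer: B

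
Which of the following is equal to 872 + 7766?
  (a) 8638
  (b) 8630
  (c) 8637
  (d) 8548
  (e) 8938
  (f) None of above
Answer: a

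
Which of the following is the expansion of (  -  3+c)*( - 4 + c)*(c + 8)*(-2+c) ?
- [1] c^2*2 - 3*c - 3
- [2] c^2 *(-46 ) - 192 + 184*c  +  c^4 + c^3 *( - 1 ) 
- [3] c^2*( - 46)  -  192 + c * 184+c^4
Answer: 2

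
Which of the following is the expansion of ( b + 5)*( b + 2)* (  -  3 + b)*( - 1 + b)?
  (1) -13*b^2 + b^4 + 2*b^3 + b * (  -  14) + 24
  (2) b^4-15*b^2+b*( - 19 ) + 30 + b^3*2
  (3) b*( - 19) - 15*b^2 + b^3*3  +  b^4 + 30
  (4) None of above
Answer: 3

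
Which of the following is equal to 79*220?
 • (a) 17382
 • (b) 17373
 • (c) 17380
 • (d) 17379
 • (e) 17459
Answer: c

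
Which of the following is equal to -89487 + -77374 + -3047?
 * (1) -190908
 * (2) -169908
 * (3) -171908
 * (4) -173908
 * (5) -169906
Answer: 2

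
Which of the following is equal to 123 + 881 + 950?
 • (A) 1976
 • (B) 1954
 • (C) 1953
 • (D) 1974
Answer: B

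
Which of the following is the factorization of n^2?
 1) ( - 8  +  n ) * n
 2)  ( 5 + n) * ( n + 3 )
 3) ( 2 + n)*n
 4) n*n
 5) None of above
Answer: 4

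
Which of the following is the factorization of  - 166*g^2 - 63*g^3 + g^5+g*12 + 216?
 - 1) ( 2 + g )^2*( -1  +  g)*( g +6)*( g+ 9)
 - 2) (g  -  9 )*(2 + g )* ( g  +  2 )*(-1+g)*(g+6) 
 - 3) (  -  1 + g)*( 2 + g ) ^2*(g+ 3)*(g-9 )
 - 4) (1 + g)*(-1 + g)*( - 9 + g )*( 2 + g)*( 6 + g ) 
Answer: 2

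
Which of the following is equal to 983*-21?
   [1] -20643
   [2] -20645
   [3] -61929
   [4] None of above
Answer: 1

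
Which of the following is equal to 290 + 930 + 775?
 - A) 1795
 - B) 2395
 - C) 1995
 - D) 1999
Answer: C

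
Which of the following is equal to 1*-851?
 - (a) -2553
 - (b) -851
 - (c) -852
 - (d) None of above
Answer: b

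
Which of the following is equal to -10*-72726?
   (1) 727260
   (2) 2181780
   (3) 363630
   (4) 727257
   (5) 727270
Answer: 1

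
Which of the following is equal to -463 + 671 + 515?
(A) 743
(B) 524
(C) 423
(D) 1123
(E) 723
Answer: E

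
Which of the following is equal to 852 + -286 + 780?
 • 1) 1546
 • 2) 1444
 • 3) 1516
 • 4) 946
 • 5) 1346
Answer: 5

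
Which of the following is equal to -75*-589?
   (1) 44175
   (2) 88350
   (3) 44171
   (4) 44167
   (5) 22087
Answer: 1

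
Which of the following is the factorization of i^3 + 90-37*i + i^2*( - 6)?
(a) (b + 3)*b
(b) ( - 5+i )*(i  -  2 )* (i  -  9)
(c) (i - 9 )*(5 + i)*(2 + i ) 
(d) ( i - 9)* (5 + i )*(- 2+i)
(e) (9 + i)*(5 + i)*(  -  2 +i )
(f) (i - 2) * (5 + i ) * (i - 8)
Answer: d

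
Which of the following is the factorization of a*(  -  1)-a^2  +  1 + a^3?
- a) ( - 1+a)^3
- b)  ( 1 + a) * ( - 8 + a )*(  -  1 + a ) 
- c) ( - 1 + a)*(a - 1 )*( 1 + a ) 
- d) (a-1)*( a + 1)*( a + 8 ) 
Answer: c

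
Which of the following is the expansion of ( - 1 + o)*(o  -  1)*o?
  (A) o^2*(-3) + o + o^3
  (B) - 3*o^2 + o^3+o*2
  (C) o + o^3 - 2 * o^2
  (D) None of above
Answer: C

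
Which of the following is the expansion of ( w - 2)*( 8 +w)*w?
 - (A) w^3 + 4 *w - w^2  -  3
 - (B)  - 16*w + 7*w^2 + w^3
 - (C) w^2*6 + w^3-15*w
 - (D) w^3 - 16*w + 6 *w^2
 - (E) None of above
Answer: D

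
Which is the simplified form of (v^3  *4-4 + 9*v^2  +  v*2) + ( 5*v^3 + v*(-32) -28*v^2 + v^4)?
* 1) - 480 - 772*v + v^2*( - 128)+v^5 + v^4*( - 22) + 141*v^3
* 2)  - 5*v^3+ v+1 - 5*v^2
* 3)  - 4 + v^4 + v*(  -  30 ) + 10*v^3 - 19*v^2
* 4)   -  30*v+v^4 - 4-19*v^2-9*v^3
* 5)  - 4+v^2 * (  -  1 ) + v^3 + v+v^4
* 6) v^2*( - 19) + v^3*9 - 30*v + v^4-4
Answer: 6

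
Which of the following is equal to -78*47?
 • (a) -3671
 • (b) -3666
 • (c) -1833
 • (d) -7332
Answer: b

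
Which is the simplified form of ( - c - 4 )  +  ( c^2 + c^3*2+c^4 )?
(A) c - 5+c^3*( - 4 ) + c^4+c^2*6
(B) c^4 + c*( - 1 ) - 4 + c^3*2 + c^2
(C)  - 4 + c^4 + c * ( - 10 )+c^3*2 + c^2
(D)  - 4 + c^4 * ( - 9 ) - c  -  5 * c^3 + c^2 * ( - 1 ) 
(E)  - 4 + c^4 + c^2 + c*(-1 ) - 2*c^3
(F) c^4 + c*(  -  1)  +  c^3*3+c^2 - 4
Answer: B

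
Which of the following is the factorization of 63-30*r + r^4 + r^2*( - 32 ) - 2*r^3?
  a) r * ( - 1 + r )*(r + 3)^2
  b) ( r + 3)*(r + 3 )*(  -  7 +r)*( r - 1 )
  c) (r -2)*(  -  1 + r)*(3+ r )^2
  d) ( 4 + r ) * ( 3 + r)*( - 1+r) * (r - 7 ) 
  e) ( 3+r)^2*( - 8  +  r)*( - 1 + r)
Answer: b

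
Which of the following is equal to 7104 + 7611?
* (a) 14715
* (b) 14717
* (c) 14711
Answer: a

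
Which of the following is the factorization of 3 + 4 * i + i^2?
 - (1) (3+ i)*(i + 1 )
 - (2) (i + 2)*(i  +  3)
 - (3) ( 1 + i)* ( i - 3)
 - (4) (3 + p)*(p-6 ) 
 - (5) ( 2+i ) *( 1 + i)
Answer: 1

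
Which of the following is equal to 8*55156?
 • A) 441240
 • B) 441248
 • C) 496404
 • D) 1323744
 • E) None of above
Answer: B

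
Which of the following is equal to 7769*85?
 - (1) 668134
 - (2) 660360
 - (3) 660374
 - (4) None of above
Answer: 4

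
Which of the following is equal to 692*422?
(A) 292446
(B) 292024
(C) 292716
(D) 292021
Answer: B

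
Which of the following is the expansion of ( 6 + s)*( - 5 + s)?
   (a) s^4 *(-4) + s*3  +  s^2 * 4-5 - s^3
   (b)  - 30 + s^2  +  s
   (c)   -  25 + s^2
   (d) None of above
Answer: b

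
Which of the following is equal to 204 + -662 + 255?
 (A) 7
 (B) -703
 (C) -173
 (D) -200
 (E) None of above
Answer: E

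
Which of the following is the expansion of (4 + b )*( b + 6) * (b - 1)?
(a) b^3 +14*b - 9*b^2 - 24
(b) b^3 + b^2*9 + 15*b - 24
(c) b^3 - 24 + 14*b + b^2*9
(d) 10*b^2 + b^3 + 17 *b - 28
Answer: c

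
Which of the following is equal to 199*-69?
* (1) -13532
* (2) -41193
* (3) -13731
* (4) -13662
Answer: 3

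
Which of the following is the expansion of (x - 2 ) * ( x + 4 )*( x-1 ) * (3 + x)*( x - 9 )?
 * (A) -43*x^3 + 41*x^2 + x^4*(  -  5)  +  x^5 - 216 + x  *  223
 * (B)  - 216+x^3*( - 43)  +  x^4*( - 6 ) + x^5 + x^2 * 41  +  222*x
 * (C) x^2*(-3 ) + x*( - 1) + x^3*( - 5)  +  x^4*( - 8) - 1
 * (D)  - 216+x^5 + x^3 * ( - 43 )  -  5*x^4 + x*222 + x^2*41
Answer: D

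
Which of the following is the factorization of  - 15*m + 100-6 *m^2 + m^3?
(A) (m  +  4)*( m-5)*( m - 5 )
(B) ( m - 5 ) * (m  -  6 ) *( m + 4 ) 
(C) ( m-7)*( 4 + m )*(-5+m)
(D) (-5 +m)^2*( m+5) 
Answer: A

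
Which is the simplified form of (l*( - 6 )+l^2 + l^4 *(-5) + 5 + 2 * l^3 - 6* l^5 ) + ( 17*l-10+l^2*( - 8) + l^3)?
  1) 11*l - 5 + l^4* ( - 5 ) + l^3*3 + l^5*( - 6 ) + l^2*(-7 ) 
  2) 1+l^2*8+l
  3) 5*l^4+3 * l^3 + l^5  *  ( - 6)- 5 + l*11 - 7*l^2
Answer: 1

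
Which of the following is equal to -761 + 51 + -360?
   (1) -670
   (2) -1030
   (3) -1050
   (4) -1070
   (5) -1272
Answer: 4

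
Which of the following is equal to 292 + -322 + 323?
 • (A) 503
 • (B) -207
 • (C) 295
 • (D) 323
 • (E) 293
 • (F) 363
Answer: E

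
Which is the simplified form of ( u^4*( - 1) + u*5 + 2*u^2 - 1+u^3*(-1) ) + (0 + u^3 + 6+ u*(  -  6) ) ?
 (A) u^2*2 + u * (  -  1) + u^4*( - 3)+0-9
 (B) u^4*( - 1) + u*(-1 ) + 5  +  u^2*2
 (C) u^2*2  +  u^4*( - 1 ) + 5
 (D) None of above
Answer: B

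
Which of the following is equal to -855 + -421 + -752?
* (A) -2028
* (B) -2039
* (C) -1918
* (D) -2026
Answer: A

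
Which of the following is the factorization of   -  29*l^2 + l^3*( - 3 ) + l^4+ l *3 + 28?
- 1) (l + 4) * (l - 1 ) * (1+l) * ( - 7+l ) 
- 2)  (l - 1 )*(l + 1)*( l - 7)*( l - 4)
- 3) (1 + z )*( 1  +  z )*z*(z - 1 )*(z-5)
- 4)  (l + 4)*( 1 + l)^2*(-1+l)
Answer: 1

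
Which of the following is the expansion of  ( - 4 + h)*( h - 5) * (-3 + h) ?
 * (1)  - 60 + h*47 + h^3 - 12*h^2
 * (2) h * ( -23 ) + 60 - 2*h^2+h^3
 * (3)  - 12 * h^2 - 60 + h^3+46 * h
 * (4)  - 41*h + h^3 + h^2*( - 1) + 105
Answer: 1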